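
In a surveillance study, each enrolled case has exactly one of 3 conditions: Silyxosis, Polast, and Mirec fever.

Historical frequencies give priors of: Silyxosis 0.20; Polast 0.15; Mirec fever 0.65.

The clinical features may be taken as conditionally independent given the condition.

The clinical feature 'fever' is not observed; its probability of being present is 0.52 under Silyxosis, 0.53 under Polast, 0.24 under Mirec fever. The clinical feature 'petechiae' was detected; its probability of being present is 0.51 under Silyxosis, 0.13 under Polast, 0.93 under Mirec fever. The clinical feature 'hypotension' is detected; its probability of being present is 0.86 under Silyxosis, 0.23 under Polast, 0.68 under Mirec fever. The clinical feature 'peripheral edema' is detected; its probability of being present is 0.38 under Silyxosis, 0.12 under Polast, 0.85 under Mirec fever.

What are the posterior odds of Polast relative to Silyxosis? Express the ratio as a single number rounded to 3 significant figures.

0.0158

The normalizing constant cancels in an odds ratio, so compute prior × likelihood for the two hypotheses only (using 1 − P(present | H) for each absent clinical feature):
  Polast: 0.15 × (1 − 0.53) × 0.13 × 0.23 × 0.12 = 0.00025295
  Silyxosis: 0.20 × (1 − 0.52) × 0.51 × 0.86 × 0.38 = 0.016
Odds(Polast : Silyxosis) = 0.00025295 / 0.016 ≈ 0.0158.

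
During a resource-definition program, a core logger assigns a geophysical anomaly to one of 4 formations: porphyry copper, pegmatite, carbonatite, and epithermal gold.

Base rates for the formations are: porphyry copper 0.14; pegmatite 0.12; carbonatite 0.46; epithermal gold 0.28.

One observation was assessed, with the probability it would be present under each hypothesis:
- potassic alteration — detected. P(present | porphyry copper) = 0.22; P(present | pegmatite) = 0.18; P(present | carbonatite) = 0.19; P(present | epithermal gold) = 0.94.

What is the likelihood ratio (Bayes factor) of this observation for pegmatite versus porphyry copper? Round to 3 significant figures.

0.818

The Bayes factor is the ratio of the two likelihoods.
  pegmatite: 0.18
  porphyry copper: 0.22
Bayes factor = 0.18 / 0.22 ≈ 0.818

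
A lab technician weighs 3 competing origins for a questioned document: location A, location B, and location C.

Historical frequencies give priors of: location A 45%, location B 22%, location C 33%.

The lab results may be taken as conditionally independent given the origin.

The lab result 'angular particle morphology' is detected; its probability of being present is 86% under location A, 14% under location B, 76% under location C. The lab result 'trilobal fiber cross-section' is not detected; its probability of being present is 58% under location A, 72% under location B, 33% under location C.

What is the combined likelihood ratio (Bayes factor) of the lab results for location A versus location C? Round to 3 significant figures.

Joint likelihood of the lab result pattern under each hypothesis (using 1 − P(present | H) for each absent lab result):
  location A: 0.86 × (1 − 0.58) = 0.3612
  location C: 0.76 × (1 − 0.33) = 0.5092
Bayes factor = 0.3612 / 0.5092 ≈ 0.709

0.709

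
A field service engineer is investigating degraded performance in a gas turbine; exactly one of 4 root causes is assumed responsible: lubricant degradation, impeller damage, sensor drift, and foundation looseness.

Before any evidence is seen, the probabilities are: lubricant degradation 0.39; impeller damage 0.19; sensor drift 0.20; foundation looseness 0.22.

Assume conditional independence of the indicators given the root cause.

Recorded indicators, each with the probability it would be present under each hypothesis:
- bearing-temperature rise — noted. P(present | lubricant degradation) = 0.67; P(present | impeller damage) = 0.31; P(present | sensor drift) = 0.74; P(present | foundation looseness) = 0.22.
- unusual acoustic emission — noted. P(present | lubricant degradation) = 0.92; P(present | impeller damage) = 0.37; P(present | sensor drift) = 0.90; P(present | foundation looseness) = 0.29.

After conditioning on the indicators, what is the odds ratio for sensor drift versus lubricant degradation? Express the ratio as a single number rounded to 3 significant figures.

Posterior odds equal prior odds times the likelihood ratio; only the two competing hypotheses matter.
  sensor drift: 0.20 × 0.74 × 0.90 = 0.1332
  lubricant degradation: 0.39 × 0.67 × 0.92 = 0.2404
Odds(sensor drift : lubricant degradation) = 0.1332 / 0.2404 ≈ 0.554.

0.554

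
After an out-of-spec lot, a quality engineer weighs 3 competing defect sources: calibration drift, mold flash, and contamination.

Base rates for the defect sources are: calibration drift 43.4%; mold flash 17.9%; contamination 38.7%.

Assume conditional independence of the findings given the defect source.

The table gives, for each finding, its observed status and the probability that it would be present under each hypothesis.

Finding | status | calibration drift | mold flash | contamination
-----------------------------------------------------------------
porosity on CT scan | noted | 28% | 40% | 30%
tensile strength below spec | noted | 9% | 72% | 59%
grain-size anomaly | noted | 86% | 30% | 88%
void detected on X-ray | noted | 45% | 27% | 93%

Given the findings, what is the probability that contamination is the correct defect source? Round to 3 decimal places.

By Bayes' rule with conditional independence, the unnormalized weight for each hypothesis is prior × ∏ likelihoods:
  calibration drift: 0.434 × 0.28 × 0.09 × 0.86 × 0.45 = 0.0042325
  mold flash: 0.179 × 0.40 × 0.72 × 0.30 × 0.27 = 0.0041757
  contamination: 0.387 × 0.30 × 0.59 × 0.88 × 0.93 = 0.05606
Normalizing constant Z = 0.0042325 + 0.0041757 + 0.05606 = 0.064468.
P(contamination | evidence) = 0.05606 / 0.064468 ≈ 0.870.

0.870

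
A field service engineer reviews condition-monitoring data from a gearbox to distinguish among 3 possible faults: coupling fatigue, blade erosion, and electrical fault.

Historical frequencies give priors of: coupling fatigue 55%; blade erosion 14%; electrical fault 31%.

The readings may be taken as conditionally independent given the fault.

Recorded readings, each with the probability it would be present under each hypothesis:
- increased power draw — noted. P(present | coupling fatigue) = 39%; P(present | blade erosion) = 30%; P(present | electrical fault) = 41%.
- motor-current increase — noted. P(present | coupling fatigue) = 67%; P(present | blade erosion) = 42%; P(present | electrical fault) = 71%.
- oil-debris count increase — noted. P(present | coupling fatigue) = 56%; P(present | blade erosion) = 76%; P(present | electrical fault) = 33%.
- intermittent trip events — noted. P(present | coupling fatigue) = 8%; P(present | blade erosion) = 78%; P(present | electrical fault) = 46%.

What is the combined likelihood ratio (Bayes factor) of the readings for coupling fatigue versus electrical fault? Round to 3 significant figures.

0.265

Joint likelihood of the reading pattern under each hypothesis:
  coupling fatigue: 0.39 × 0.67 × 0.56 × 0.08 = 0.011706
  electrical fault: 0.41 × 0.71 × 0.33 × 0.46 = 0.044189
Bayes factor = 0.011706 / 0.044189 ≈ 0.265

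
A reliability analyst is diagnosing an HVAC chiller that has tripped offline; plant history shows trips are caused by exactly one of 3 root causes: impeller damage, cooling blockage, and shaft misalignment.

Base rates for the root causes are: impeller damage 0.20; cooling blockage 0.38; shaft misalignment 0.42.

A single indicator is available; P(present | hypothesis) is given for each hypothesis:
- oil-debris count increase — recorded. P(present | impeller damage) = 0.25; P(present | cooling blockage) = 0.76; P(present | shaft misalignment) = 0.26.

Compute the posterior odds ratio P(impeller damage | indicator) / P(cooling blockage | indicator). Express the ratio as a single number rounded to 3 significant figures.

0.173

Unnormalized posterior weight (prior times the indicator likelihood) for each of the two hypotheses:
  impeller damage: 0.20 × 0.25 = 0.05
  cooling blockage: 0.38 × 0.76 = 0.2888
Posterior odds = 0.05 / 0.2888 ≈ 0.173.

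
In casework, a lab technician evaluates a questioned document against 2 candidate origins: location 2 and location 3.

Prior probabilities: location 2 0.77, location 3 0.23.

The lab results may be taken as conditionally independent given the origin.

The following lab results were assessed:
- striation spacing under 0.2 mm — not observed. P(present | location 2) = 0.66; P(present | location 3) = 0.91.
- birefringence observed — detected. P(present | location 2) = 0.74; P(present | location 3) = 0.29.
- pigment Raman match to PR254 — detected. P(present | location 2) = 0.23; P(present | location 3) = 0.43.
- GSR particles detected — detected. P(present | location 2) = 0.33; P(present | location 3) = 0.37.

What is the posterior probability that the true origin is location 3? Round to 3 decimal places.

By Bayes' rule with conditional independence, the unnormalized weight for each hypothesis is prior × ∏ likelihoods (using 1 − P(present | H) for each absent lab result):
  location 2: 0.77 × (1 − 0.66) × 0.74 × 0.23 × 0.33 = 0.014704
  location 3: 0.23 × (1 − 0.91) × 0.29 × 0.43 × 0.37 = 0.00095508
Marginal likelihood of the evidence = 0.015659.
P(location 3 | evidence) = 0.00095508 / 0.015659 ≈ 0.061.

0.061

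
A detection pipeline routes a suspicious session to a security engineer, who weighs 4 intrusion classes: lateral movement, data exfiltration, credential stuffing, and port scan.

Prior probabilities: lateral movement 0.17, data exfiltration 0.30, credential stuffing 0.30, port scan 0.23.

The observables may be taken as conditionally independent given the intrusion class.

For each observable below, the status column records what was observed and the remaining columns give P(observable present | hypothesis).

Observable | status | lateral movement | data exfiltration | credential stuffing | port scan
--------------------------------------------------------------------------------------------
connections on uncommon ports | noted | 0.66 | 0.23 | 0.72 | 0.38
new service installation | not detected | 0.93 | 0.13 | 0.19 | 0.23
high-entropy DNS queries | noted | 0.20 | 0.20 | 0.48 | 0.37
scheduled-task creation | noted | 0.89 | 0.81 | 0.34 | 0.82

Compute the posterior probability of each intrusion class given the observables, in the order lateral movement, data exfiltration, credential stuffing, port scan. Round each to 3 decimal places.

0.023, 0.162, 0.475, 0.340

For each hypothesis, the unnormalized posterior weight is prior × product of the observable likelihoods (using 1 − P(present | H) for each absent observable):
  lateral movement: 0.17 × 0.66 × (1 − 0.93) × 0.20 × 0.89 = 0.001398
  data exfiltration: 0.30 × 0.23 × (1 − 0.13) × 0.20 × 0.81 = 0.0097249
  credential stuffing: 0.30 × 0.72 × (1 − 0.19) × 0.48 × 0.34 = 0.028553
  port scan: 0.23 × 0.38 × (1 − 0.23) × 0.37 × 0.82 = 0.020418
Normalizing constant Z = 0.001398 + 0.0097249 + 0.028553 + 0.020418 = 0.060095.
P(lateral movement | evidence) = 0.001398 / 0.060095 ≈ 0.023
P(data exfiltration | evidence) = 0.0097249 / 0.060095 ≈ 0.162
P(credential stuffing | evidence) = 0.028553 / 0.060095 ≈ 0.475
P(port scan | evidence) = 0.020418 / 0.060095 ≈ 0.340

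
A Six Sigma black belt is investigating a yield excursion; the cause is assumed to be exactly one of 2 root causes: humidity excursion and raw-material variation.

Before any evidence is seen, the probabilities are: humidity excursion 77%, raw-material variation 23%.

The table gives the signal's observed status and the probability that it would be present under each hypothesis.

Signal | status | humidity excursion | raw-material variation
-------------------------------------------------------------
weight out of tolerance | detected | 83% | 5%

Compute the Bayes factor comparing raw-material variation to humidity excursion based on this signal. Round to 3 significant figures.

Likelihood of this signal under each hypothesis:
  raw-material variation: 0.05
  humidity excursion: 0.83
Bayes factor = 0.05 / 0.83 ≈ 0.0602

0.0602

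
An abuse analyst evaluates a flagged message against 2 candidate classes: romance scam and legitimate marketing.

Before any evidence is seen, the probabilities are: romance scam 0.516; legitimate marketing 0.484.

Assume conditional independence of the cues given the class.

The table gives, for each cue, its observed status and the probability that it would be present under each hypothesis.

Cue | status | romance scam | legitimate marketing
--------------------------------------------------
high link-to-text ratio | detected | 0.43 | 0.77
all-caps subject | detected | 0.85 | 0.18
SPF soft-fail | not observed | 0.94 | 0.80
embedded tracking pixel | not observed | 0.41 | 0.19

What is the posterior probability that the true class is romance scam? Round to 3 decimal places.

0.381

For each hypothesis, the unnormalized posterior weight is prior × product of the cue likelihoods (using 1 − P(present | H) for each absent cue):
  romance scam: 0.516 × 0.43 × 0.85 × (1 − 0.94) × (1 − 0.41) = 0.0066764
  legitimate marketing: 0.484 × 0.77 × 0.18 × (1 − 0.80) × (1 − 0.19) = 0.010867
The unnormalized weights sum to 0.017544.
P(romance scam | evidence) = 0.0066764 / 0.017544 ≈ 0.381.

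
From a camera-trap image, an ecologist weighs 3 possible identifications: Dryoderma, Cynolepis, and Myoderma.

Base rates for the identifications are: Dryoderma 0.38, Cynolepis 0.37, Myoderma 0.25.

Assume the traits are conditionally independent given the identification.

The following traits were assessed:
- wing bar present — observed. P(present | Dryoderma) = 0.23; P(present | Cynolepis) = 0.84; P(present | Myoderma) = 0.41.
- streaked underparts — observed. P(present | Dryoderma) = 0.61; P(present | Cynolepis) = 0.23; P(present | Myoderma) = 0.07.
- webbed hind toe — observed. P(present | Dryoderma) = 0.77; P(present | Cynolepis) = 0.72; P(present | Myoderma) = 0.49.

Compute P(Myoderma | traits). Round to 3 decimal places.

0.037

Multiply each prior by the joint likelihood of the trait pattern:
  Dryoderma: 0.38 × 0.23 × 0.61 × 0.77 = 0.041052
  Cynolepis: 0.37 × 0.84 × 0.23 × 0.72 = 0.051468
  Myoderma: 0.25 × 0.41 × 0.07 × 0.49 = 0.0035157
Normalizing constant Z = 0.041052 + 0.051468 + 0.0035157 = 0.096036.
P(Myoderma | evidence) = 0.0035157 / 0.096036 ≈ 0.037.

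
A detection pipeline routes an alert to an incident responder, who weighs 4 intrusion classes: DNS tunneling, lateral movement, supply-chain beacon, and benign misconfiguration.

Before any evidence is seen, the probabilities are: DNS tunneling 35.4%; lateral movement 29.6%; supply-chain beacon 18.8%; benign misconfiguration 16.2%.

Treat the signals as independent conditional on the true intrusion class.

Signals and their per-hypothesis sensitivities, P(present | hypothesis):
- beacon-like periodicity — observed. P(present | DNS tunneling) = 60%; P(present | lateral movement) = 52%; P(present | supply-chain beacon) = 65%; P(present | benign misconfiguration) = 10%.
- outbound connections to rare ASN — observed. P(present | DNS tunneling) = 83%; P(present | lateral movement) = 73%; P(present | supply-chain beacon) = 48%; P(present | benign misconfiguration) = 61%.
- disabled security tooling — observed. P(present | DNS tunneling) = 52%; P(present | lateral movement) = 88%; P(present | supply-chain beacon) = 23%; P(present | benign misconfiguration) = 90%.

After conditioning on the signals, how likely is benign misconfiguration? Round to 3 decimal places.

For each hypothesis, the unnormalized posterior weight is prior × product of the signal likelihoods:
  DNS tunneling: 0.354 × 0.60 × 0.83 × 0.52 = 0.091672
  lateral movement: 0.296 × 0.52 × 0.73 × 0.88 = 0.098878
  supply-chain beacon: 0.188 × 0.65 × 0.48 × 0.23 = 0.013491
  benign misconfiguration: 0.162 × 0.10 × 0.61 × 0.90 = 0.0088938
Normalizing constant Z = 0.091672 + 0.098878 + 0.013491 + 0.0088938 = 0.21293.
P(benign misconfiguration | evidence) = 0.0088938 / 0.21293 ≈ 0.042.

0.042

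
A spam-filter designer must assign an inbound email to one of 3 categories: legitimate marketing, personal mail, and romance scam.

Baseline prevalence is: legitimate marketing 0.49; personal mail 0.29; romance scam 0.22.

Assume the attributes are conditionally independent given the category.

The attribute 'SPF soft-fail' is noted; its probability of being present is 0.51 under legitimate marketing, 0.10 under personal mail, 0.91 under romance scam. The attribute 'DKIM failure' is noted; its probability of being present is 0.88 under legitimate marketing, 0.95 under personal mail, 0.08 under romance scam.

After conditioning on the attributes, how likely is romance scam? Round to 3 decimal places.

0.061

By Bayes' rule with conditional independence, the unnormalized weight for each hypothesis is prior × ∏ likelihoods:
  legitimate marketing: 0.49 × 0.51 × 0.88 = 0.21991
  personal mail: 0.29 × 0.10 × 0.95 = 0.02755
  romance scam: 0.22 × 0.91 × 0.08 = 0.016016
Marginal likelihood of the evidence = 0.26348.
P(romance scam | evidence) = 0.016016 / 0.26348 ≈ 0.061.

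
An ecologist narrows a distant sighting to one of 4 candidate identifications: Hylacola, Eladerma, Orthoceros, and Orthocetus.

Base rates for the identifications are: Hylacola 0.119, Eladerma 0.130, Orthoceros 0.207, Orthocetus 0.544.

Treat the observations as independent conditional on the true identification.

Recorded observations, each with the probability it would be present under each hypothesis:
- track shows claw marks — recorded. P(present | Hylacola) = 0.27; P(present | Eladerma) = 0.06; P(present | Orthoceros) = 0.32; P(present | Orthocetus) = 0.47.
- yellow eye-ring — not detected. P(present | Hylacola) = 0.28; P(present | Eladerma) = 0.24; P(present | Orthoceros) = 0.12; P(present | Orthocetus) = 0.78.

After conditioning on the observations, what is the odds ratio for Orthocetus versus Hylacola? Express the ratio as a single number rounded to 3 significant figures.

2.43

Posterior odds equal prior odds times the likelihood ratio; only the two competing hypotheses matter (using 1 − P(present | H) for each absent observation).
  Orthocetus: 0.544 × 0.47 × (1 − 0.78) = 0.05625
  Hylacola: 0.119 × 0.27 × (1 − 0.28) = 0.023134
Posterior odds = 0.05625 / 0.023134 ≈ 2.43.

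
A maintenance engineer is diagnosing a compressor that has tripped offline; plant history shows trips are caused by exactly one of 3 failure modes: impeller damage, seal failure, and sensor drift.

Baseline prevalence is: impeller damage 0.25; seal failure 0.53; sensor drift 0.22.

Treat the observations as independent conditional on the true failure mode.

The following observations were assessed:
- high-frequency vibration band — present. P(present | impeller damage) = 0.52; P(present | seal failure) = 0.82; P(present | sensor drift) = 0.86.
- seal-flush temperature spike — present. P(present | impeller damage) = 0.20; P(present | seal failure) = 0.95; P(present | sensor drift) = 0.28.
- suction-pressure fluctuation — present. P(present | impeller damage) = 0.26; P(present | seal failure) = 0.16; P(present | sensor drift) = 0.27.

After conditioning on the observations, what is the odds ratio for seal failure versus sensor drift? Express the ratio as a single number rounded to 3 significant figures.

4.62

Posterior odds equal prior odds times the likelihood ratio; only the two competing hypotheses matter.
  seal failure: 0.53 × 0.82 × 0.95 × 0.16 = 0.066059
  sensor drift: 0.22 × 0.86 × 0.28 × 0.27 = 0.014304
Odds(seal failure : sensor drift) = 0.066059 / 0.014304 ≈ 4.62.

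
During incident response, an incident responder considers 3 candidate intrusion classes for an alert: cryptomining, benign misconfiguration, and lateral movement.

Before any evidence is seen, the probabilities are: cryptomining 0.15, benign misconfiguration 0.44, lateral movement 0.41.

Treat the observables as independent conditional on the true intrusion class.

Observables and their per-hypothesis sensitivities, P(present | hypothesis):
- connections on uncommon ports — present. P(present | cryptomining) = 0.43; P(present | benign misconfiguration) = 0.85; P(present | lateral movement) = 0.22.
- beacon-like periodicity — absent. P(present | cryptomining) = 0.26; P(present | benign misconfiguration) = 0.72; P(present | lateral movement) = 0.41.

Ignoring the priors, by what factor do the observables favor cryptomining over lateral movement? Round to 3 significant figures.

2.45

The Bayes factor is the ratio of the joint likelihoods of the observable pattern under the two hypotheses (using 1 − P(present | H) for each absent observable).
  cryptomining: 0.43 × (1 − 0.26) = 0.3182
  lateral movement: 0.22 × (1 − 0.41) = 0.1298
Bayes factor = 0.3182 / 0.1298 ≈ 2.45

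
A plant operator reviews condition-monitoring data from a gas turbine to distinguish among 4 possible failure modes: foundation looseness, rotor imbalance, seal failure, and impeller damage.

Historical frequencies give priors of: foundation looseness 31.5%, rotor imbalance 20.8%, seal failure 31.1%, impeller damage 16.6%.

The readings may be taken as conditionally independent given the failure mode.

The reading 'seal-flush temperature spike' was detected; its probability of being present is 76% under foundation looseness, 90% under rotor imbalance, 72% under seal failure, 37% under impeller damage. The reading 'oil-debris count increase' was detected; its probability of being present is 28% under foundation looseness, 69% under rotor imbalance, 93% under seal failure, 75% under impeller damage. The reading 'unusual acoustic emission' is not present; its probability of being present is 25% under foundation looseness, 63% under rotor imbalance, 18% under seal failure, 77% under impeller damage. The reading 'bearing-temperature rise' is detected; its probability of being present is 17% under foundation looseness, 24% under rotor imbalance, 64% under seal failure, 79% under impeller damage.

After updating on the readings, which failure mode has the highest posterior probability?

By Bayes' rule with conditional independence, the unnormalized weight for each hypothesis is prior × ∏ likelihoods (using 1 − P(present | H) for each absent reading):
  foundation looseness: 0.315 × 0.76 × 0.28 × (1 − 0.25) × 0.17 = 0.0085466
  rotor imbalance: 0.208 × 0.90 × 0.69 × (1 − 0.63) × 0.24 = 0.01147
  seal failure: 0.311 × 0.72 × 0.93 × (1 − 0.18) × 0.64 = 0.10929
  impeller damage: 0.166 × 0.37 × 0.75 × (1 − 0.77) × 0.79 = 0.00837
The unnormalized weights sum to 0.13767.
P(foundation looseness | evidence) ≈ 0.0085466 / 0.13767 ≈ 0.062
P(rotor imbalance | evidence) ≈ 0.01147 / 0.13767 ≈ 0.083
P(seal failure | evidence) ≈ 0.10929 / 0.13767 ≈ 0.794
P(impeller damage | evidence) ≈ 0.00837 / 0.13767 ≈ 0.061
The largest is 0.794, so seal failure is most probable.

seal failure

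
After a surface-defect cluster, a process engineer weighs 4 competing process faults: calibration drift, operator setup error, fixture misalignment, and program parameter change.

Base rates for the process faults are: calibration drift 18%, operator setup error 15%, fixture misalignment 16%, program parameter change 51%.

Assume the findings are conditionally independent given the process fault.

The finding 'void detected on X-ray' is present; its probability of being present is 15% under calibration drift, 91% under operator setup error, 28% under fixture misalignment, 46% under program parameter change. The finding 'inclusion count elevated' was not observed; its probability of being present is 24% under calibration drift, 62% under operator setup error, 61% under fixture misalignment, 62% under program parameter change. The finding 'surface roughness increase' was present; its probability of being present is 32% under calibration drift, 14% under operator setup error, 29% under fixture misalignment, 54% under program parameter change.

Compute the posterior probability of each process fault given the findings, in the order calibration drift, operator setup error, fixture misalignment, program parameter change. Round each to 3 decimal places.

0.098, 0.108, 0.076, 0.718

Multiply each prior by the joint likelihood of the evidence pattern (using 1 − P(present | H) for each absent finding):
  calibration drift: 0.18 × 0.15 × (1 − 0.24) × 0.32 = 0.0065664
  operator setup error: 0.15 × 0.91 × (1 − 0.62) × 0.14 = 0.0072618
  fixture misalignment: 0.16 × 0.28 × (1 − 0.61) × 0.29 = 0.0050669
  program parameter change: 0.51 × 0.46 × (1 − 0.62) × 0.54 = 0.04814
The unnormalized weights sum to 0.067035.
P(calibration drift | evidence) = 0.0065664 / 0.067035 ≈ 0.098
P(operator setup error | evidence) = 0.0072618 / 0.067035 ≈ 0.108
P(fixture misalignment | evidence) = 0.0050669 / 0.067035 ≈ 0.076
P(program parameter change | evidence) = 0.04814 / 0.067035 ≈ 0.718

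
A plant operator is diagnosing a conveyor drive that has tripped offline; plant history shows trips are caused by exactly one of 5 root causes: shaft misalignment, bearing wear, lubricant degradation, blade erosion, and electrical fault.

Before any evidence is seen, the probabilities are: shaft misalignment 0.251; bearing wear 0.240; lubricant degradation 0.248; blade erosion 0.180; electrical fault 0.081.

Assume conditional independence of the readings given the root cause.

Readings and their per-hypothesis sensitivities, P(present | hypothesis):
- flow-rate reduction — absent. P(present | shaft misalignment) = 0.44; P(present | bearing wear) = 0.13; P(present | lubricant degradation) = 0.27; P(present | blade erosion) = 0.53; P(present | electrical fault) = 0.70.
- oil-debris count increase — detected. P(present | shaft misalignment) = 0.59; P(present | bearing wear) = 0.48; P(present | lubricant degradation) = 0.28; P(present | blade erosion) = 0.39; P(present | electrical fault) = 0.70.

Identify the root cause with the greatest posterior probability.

For each hypothesis, the unnormalized posterior weight is prior × product of the reading likelihoods (using 1 − P(present | H) for each absent reading):
  shaft misalignment: 0.251 × (1 − 0.44) × 0.59 = 0.08293
  bearing wear: 0.240 × (1 − 0.13) × 0.48 = 0.10022
  lubricant degradation: 0.248 × (1 − 0.27) × 0.28 = 0.050691
  blade erosion: 0.180 × (1 − 0.53) × 0.39 = 0.032994
  electrical fault: 0.081 × (1 − 0.70) × 0.70 = 0.01701
The unnormalized weights sum to 0.28385.
P(shaft misalignment | evidence) ≈ 0.08293 / 0.28385 ≈ 0.292
P(bearing wear | evidence) ≈ 0.10022 / 0.28385 ≈ 0.353
P(lubricant degradation | evidence) ≈ 0.050691 / 0.28385 ≈ 0.179
P(blade erosion | evidence) ≈ 0.032994 / 0.28385 ≈ 0.116
P(electrical fault | evidence) ≈ 0.01701 / 0.28385 ≈ 0.060
The largest is 0.353, so bearing wear is most probable.

bearing wear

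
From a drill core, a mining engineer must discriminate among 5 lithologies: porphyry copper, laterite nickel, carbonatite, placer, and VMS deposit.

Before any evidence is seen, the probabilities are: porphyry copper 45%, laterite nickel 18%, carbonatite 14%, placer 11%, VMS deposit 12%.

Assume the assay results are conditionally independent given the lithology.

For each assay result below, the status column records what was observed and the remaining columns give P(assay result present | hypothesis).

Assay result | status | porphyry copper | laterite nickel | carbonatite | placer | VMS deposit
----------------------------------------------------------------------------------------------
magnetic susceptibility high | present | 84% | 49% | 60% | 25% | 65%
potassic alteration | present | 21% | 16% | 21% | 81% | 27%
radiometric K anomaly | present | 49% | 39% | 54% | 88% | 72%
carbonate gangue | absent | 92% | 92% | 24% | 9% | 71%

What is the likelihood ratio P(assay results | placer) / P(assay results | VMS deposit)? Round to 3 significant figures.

The Bayes factor is the ratio of the joint likelihoods of the assay result pattern under the two hypotheses (using 1 − P(present | H) for each absent assay result).
  placer: 0.25 × 0.81 × 0.88 × (1 − 0.09) = 0.16216
  VMS deposit: 0.65 × 0.27 × 0.72 × (1 − 0.71) = 0.036644
Bayes factor = 0.16216 / 0.036644 ≈ 4.43

4.43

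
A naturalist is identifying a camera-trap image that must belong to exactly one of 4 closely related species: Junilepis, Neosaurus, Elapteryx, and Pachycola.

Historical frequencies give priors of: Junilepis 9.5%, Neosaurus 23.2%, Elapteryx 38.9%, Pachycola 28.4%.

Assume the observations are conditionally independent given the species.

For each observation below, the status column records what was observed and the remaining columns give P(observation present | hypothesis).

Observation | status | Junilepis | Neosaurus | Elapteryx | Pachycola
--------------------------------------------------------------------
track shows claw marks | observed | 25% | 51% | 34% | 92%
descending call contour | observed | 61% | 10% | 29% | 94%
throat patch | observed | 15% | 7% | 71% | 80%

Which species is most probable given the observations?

For each hypothesis, the unnormalized posterior weight is prior × product of the observation likelihoods:
  Junilepis: 0.095 × 0.25 × 0.61 × 0.15 = 0.0021731
  Neosaurus: 0.232 × 0.51 × 0.10 × 0.07 = 0.00082824
  Elapteryx: 0.389 × 0.34 × 0.29 × 0.71 = 0.027232
  Pachycola: 0.284 × 0.92 × 0.94 × 0.80 = 0.19648
Normalizing constant Z = 0.0021731 + 0.00082824 + 0.027232 + 0.19648 = 0.22672.
P(Junilepis | evidence) ≈ 0.0021731 / 0.22672 ≈ 0.010
P(Neosaurus | evidence) ≈ 0.00082824 / 0.22672 ≈ 0.004
P(Elapteryx | evidence) ≈ 0.027232 / 0.22672 ≈ 0.120
P(Pachycola | evidence) ≈ 0.19648 / 0.22672 ≈ 0.867
The largest is 0.867, so Pachycola is most probable.

Pachycola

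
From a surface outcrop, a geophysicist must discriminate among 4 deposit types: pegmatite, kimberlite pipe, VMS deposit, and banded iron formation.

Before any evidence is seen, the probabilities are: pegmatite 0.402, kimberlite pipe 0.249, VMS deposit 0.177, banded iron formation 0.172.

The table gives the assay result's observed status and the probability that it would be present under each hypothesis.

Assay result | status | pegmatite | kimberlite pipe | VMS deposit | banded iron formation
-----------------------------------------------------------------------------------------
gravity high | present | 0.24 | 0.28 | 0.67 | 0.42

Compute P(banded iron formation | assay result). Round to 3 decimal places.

0.202

By Bayes' rule, the unnormalized weight for each hypothesis is prior × likelihood:
  pegmatite: 0.402 × 0.24 = 0.09648
  kimberlite pipe: 0.249 × 0.28 = 0.06972
  VMS deposit: 0.177 × 0.67 = 0.11859
  banded iron formation: 0.172 × 0.42 = 0.07224
Marginal likelihood of the evidence = 0.35703.
P(banded iron formation | evidence) = 0.07224 / 0.35703 ≈ 0.202.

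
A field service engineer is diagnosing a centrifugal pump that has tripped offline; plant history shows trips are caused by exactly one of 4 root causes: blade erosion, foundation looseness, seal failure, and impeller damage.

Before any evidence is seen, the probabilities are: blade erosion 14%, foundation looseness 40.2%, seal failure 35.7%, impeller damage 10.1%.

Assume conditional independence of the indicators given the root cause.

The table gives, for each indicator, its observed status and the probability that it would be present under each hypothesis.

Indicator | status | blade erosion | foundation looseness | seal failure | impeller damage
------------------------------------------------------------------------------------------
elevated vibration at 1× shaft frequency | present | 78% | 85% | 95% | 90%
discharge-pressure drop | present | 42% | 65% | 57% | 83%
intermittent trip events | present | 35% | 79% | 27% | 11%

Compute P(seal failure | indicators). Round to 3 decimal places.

For each hypothesis, the unnormalized posterior weight is prior × product of the indicator likelihoods:
  blade erosion: 0.140 × 0.78 × 0.42 × 0.35 = 0.016052
  foundation looseness: 0.402 × 0.85 × 0.65 × 0.79 = 0.17546
  seal failure: 0.357 × 0.95 × 0.57 × 0.27 = 0.052195
  impeller damage: 0.101 × 0.90 × 0.83 × 0.11 = 0.0082992
Marginal likelihood of the evidence = 0.25201.
P(seal failure | evidence) = 0.052195 / 0.25201 ≈ 0.207.

0.207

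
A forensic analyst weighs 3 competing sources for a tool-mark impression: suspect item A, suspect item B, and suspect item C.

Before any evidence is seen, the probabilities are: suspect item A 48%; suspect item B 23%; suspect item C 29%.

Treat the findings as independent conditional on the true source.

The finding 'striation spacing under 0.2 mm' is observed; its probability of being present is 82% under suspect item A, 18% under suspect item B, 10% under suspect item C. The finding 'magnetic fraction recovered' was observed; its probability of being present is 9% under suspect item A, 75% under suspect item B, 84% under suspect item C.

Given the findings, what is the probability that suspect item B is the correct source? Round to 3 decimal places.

Multiply each prior by the joint likelihood of the evidence pattern:
  suspect item A: 0.48 × 0.82 × 0.09 = 0.035424
  suspect item B: 0.23 × 0.18 × 0.75 = 0.03105
  suspect item C: 0.29 × 0.10 × 0.84 = 0.02436
The unnormalized weights sum to 0.090834.
P(suspect item B | evidence) = 0.03105 / 0.090834 ≈ 0.342.

0.342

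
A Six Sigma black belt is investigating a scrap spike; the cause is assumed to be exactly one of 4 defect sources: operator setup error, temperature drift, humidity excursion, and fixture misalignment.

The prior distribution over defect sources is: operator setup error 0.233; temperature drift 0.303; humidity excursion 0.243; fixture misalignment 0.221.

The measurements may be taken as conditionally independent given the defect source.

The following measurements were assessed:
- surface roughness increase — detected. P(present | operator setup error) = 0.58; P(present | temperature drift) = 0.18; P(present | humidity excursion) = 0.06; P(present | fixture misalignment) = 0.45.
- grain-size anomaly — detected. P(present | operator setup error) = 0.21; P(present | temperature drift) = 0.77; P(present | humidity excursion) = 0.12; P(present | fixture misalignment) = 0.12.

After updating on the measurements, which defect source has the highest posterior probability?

temperature drift

Multiply each prior by the joint likelihood of the measurement pattern:
  operator setup error: 0.233 × 0.58 × 0.21 = 0.028379
  temperature drift: 0.303 × 0.18 × 0.77 = 0.041996
  humidity excursion: 0.243 × 0.06 × 0.12 = 0.0017496
  fixture misalignment: 0.221 × 0.45 × 0.12 = 0.011934
The unnormalized weights sum to 0.084059.
P(operator setup error | evidence) ≈ 0.028379 / 0.084059 ≈ 0.338
P(temperature drift | evidence) ≈ 0.041996 / 0.084059 ≈ 0.500
P(humidity excursion | evidence) ≈ 0.0017496 / 0.084059 ≈ 0.021
P(fixture misalignment | evidence) ≈ 0.011934 / 0.084059 ≈ 0.142
The largest is 0.500, so temperature drift is most probable.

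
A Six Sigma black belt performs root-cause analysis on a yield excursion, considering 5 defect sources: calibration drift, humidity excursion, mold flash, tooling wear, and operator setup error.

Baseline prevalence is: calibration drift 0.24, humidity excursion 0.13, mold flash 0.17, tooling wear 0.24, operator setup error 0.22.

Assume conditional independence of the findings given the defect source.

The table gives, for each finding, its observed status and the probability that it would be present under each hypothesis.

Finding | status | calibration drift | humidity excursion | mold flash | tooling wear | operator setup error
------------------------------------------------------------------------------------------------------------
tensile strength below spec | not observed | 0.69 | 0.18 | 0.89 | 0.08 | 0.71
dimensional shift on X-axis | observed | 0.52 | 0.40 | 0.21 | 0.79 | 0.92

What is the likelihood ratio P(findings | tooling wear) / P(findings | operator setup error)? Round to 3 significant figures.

2.72

Take the product of per-finding likelihoods under each hypothesis (using 1 − P(present | H) for each absent finding), then divide.
  tooling wear: (1 − 0.08) × 0.79 = 0.7268
  operator setup error: (1 − 0.71) × 0.92 = 0.2668
Bayes factor = 0.7268 / 0.2668 ≈ 2.72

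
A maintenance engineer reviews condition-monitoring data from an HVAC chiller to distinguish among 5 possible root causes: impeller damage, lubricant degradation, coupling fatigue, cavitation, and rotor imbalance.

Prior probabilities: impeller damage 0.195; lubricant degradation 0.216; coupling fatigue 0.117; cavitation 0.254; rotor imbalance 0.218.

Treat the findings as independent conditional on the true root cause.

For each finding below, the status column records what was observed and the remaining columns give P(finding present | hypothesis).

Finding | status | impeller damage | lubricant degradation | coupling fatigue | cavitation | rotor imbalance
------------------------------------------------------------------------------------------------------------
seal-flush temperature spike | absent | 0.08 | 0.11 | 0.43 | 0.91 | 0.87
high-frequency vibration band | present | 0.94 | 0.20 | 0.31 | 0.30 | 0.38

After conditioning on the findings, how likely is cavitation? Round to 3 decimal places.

0.028

For each hypothesis, the unnormalized posterior weight is prior × product of the finding likelihoods (using 1 − P(present | H) for each absent finding):
  impeller damage: 0.195 × (1 − 0.08) × 0.94 = 0.16864
  lubricant degradation: 0.216 × (1 − 0.11) × 0.20 = 0.038448
  coupling fatigue: 0.117 × (1 − 0.43) × 0.31 = 0.020674
  cavitation: 0.254 × (1 − 0.91) × 0.30 = 0.006858
  rotor imbalance: 0.218 × (1 − 0.87) × 0.38 = 0.010769
Normalizing constant Z = 0.16864 + 0.038448 + 0.020674 + 0.006858 + 0.010769 = 0.24539.
P(cavitation | evidence) = 0.006858 / 0.24539 ≈ 0.028.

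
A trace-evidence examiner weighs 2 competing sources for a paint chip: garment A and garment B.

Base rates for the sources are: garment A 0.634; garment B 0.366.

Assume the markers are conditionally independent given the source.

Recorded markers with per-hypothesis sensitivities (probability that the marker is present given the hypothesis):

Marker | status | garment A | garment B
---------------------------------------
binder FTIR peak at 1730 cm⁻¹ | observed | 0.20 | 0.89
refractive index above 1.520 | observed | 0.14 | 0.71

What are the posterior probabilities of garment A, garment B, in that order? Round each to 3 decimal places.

0.071, 0.929

Multiply each prior by the joint likelihood of the marker pattern:
  garment A: 0.634 × 0.20 × 0.14 = 0.017752
  garment B: 0.366 × 0.89 × 0.71 = 0.23128
Marginal likelihood of the evidence = 0.24903.
P(garment A | evidence) = 0.017752 / 0.24903 ≈ 0.071
P(garment B | evidence) = 0.23128 / 0.24903 ≈ 0.929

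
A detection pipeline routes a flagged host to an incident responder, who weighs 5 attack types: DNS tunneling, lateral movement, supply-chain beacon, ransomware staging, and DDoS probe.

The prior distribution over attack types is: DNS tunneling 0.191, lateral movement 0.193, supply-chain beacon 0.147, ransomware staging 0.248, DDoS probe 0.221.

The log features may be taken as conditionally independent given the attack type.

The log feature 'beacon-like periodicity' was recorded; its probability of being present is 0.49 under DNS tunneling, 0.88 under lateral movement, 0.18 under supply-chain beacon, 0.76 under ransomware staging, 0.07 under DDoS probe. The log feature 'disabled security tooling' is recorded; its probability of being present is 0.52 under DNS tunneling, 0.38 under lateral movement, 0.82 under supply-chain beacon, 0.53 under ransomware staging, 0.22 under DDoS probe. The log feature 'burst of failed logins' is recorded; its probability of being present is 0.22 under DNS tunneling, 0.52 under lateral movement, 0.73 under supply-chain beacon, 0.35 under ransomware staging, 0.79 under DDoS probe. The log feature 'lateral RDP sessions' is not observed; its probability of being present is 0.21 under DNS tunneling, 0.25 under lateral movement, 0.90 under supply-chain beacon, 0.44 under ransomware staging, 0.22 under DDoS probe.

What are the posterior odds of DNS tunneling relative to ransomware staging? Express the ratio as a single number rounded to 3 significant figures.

0.432

Unnormalized posterior weight (prior times the log feature likelihoods) for each of the two hypotheses (using 1 − P(present | H) for each absent log feature):
  DNS tunneling: 0.191 × 0.49 × 0.52 × 0.22 × (1 − 0.21) = 0.0084583
  ransomware staging: 0.248 × 0.76 × 0.53 × 0.35 × (1 − 0.44) = 0.019579
Odds(DNS tunneling : ransomware staging) = 0.0084583 / 0.019579 ≈ 0.432.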